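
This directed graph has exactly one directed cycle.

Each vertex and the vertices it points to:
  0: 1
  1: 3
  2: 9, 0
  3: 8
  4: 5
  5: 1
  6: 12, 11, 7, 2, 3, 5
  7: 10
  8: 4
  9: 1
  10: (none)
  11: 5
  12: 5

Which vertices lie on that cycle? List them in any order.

1, 3, 4, 5, 8

DFS with gray/black marking from 3:
3 gray
  8 gray
    4 gray
      5 gray
        1 gray
          1→3: 3 is gray → back edge
Back edge closes the cycle 3 → 8 → 4 → 5 → 1 → 3; its vertices are {1, 3, 4, 5, 8}.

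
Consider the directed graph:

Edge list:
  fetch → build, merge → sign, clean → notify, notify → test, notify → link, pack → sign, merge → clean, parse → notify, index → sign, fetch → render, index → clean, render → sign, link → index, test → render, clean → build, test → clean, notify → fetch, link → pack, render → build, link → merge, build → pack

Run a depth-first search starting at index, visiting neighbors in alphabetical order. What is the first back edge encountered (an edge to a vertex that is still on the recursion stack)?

link->index

DFS from index (visiting neighbors in alphabetical order); mark gray on enter, black on exit:
index gray
  clean gray
    build gray
      pack gray
        sign gray
        sign black
      pack black
    build black
    notify gray
      fetch gray
        fetch→build: build black — skip
        render gray
          render→build: build black — skip
          render→sign: sign black — skip
        render black
      fetch black
      link gray
        link→index: index is gray → back edge
First back edge: link → index.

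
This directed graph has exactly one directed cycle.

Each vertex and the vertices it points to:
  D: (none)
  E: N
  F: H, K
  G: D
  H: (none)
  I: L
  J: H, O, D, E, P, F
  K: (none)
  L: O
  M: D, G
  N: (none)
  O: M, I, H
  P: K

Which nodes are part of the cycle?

I, L, O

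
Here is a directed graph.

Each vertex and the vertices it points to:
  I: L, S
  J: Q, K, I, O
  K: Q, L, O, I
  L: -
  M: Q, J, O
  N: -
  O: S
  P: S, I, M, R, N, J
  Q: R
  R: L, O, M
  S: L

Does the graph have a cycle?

DFS with white/gray/black marking, starting from J:
J gray
  Q gray
    R gray
      L gray
      L black
      O gray
        S gray
          S→L: L black — skip
        S black
      O black
      M gray
        M→Q: Q is gray → back edge
Back edge found, so a cycle exists: Q → R → M → Q.

Yes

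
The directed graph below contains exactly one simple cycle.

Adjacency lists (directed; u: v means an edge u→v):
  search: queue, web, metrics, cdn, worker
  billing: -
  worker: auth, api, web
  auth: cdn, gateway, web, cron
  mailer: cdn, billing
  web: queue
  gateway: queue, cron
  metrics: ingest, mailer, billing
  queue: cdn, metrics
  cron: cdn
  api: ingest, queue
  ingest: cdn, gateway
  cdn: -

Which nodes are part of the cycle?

queue, ingest, gateway, metrics

DFS with gray/black marking from metrics:
metrics gray
  ingest gray
    cdn gray
    cdn black
    gateway gray
      queue gray
        queue→cdn: cdn black — skip
        queue→metrics: metrics is gray → back edge
Back edge closes the cycle metrics → ingest → gateway → queue → metrics; its vertices are {queue, ingest, gateway, metrics}.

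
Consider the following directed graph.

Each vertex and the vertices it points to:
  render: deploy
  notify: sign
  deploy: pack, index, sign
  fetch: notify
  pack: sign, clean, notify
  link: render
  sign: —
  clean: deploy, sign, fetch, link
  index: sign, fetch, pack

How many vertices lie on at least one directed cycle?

6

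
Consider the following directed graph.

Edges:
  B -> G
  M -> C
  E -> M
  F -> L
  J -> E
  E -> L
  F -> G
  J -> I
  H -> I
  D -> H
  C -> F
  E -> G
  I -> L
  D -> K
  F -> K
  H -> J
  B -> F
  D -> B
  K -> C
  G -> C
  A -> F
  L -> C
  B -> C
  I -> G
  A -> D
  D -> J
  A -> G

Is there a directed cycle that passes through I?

I lies on a cycle iff there is a path from I back to itself.
Exploring from I, it never reaches itself; equivalently, its strongly connected component is a singleton.

No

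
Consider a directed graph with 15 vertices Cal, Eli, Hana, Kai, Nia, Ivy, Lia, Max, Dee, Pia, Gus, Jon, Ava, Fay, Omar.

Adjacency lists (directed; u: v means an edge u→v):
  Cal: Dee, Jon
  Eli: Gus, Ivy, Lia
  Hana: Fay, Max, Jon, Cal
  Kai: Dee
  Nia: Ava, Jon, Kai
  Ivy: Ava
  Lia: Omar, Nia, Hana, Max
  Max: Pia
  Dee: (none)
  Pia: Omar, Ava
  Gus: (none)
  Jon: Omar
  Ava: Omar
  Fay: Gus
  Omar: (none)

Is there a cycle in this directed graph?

DFS with white/gray/black marking, starting from Fay:
Fay gray
  Gus gray
  Gus black
Fay black
Cal gray
  Dee gray
  Dee black
  Jon gray
    Omar gray
    Omar black
  Jon black
Cal black
Eli gray
  Eli→Gus: Gus black — skip
  Ivy gray
    Ava gray
      Ava→Omar: Omar black — skip
    Ava black
  Ivy black
  Lia gray
    Lia→Omar: Omar black — skip
    Nia gray
      Nia→Ava: Ava black — skip
      Nia→Jon: Jon black — skip
      Kai gray
        Kai→Dee: Dee black — skip
      Kai black
    Nia black
    Hana gray
      Hana→Fay: Fay black — skip
      Max gray
        Pia gray
          Pia→Omar: Omar black — skip
          Pia→Ava: Ava black — skip
        Pia black
      Max black
      Hana→Jon: Jon black — skip
      Hana→Cal: Cal black — skip
    Hana black
    Lia→Max: Max black — skip
  Lia black
Eli black
Every edge goes to a white or black vertex — no back edge, so the graph is acyclic.

No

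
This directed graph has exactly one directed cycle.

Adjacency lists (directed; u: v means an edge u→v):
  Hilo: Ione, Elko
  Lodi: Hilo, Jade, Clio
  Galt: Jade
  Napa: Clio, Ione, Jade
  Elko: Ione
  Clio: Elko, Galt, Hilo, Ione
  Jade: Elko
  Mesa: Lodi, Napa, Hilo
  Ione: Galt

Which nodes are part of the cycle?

DFS with gray/black marking from Ione:
Ione gray
  Galt gray
    Jade gray
      Elko gray
        Elko→Ione: Ione is gray → back edge
Back edge closes the cycle Ione → Galt → Jade → Elko → Ione; its vertices are {Elko, Galt, Ione, Jade}.

Elko, Galt, Ione, Jade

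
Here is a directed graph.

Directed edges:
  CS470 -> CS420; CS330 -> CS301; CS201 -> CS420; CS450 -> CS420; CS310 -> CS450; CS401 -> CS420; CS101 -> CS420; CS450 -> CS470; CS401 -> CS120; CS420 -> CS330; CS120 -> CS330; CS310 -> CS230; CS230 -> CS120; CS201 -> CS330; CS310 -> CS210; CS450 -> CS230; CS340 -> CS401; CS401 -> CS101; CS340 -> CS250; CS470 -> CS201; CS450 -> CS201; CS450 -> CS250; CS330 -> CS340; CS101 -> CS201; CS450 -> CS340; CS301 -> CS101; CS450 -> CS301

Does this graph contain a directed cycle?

Yes

DFS with white/gray/black marking, starting from CS101:
CS101 gray
  CS420 gray
    CS330 gray
      CS301 gray
        CS301→CS101: CS101 is gray → back edge
Back edge found, so a cycle exists: CS101 → CS420 → CS330 → CS301 → CS101.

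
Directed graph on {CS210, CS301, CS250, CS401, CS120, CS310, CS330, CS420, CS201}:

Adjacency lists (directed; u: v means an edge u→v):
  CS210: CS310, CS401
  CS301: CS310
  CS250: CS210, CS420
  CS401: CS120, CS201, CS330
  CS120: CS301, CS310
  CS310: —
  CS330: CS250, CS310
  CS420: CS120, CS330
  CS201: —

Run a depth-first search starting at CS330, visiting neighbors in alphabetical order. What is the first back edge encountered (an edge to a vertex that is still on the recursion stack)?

CS401→CS330

DFS from CS330 (visiting neighbors in alphabetical order); mark gray on enter, black on exit:
CS330 gray
  CS250 gray
    CS210 gray
      CS310 gray
      CS310 black
      CS401 gray
        CS120 gray
          CS301 gray
            CS301→CS310: CS310 black — skip
          CS301 black
          CS120→CS310: CS310 black — skip
        CS120 black
        CS201 gray
        CS201 black
        CS401→CS330: CS330 is gray → back edge
First back edge: CS401 → CS330.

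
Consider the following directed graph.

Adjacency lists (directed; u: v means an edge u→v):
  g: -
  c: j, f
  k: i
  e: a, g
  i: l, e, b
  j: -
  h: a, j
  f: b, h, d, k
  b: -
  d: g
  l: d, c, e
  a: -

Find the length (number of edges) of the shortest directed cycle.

For each vertex v, BFS finds the shortest path from v back to v.
The shortest such closed walk is l → c → f → k → i → l, length 5.

5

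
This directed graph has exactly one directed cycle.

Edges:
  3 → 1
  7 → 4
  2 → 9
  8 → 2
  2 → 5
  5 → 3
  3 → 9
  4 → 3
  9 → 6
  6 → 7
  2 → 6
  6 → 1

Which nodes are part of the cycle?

DFS with gray/black marking from 6:
6 gray
  1 gray
  1 black
  7 gray
    4 gray
      3 gray
        9 gray
          9→6: 6 is gray → back edge
Back edge closes the cycle 6 → 7 → 4 → 3 → 9 → 6; its vertices are {3, 4, 6, 7, 9}.

3, 4, 6, 7, 9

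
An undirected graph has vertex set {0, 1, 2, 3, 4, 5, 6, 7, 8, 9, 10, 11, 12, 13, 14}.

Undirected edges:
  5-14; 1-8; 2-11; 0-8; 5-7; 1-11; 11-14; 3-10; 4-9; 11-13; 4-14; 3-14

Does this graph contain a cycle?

No

DFS, tracking each vertex's parent; an edge to a visited non-parent vertex closes a cycle.
Start from 4:
visit 4 (parent –)
  visit 9 (parent 4)
    9–4: parent, skip
  visit 14 (parent 4)
    visit 3 (parent 14)
      visit 10 (parent 3)
        10–3: parent, skip
      3–14: parent, skip
    14–4: parent, skip
    visit 5 (parent 14)
      5–14: parent, skip
      visit 7 (parent 5)
        7–5: parent, skip
    visit 11 (parent 14)
      visit 13 (parent 11)
        13–11: parent, skip
      visit 1 (parent 11)
        1–11: parent, skip
        visit 8 (parent 1)
          visit 0 (parent 8)
            0–8: parent, skip
          8–1: parent, skip
      11–14: parent, skip
      visit 2 (parent 11)
        2–11: parent, skip
visit 6 (parent –)
visit 12 (parent –)
No non-parent visited neighbor found — the graph is a forest.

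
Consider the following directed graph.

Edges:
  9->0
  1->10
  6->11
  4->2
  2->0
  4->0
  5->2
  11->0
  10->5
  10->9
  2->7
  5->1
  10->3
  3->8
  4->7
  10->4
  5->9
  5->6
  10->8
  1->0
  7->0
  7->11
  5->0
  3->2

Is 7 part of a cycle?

No

7 lies on a cycle iff there is a path from 7 back to itself.
Exploring from 7, it never reaches itself; equivalently, its strongly connected component is a singleton.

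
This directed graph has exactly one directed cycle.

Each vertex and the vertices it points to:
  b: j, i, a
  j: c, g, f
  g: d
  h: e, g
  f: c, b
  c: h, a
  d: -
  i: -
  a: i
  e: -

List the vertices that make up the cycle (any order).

b, f, j

DFS with gray/black marking from b:
b gray
  j gray
    c gray
      h gray
        e gray
        e black
        g gray
          d gray
          d black
        g black
      h black
      a gray
        i gray
        i black
      a black
    c black
    j→g: g black — skip
    f gray
      f→c: c black — skip
      f→b: b is gray → back edge
Back edge closes the cycle b → j → f → b; its vertices are {b, f, j}.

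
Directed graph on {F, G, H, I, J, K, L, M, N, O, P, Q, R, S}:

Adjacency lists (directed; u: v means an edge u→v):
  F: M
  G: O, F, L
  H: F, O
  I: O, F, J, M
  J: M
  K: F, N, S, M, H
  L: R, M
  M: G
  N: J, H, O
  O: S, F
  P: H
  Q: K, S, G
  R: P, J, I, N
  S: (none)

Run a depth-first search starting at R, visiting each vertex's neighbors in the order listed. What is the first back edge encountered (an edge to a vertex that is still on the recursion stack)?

DFS from R (visiting each vertex's neighbors in the order listed); mark gray on enter, black on exit:
R gray
  P gray
    H gray
      F gray
        M gray
          G gray
            O gray
              S gray
              S black
              O→F: F is gray → back edge
First back edge: O → F.

O→F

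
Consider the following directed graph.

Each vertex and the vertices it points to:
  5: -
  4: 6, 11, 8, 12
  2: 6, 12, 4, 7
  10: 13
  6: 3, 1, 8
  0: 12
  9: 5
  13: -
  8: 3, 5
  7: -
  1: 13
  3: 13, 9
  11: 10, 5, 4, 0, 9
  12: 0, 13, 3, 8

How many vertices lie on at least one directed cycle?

4

A vertex is on a directed cycle iff it belongs to a strongly connected component of size ≥ 2 (or has a self-loop).
The vertices on cycles are {0, 4, 11, 12} — 4 in total.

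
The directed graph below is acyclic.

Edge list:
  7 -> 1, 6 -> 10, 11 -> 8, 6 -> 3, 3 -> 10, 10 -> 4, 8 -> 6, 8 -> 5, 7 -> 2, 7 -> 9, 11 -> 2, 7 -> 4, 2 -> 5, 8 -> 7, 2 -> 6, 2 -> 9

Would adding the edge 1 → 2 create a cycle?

Adding 1→2 creates a cycle iff 2 can already reach 1.
Explore from 2: no path reaches 1. The graph stays acyclic.

No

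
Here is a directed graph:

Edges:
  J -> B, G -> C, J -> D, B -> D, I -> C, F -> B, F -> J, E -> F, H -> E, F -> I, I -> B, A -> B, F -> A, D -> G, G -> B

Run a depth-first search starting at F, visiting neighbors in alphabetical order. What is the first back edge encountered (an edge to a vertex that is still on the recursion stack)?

G->B

DFS from F (visiting neighbors in alphabetical order); mark gray on enter, black on exit:
F gray
  A gray
    B gray
      D gray
        G gray
          G→B: B is gray → back edge
First back edge: G → B.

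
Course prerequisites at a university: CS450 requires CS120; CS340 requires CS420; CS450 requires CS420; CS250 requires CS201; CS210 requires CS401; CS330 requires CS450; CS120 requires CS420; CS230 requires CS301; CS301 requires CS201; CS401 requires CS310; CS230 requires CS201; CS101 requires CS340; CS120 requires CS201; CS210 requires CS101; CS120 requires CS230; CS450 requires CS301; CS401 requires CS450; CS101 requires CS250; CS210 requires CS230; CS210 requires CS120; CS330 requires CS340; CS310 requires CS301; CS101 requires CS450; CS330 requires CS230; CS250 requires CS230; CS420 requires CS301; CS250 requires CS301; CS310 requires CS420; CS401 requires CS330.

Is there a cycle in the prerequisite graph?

No

DFS with white/gray/black marking, starting from CS330:
CS330 gray
  CS340 gray
    CS420 gray
      CS301 gray
        CS201 gray
        CS201 black
      CS301 black
    CS420 black
  CS340 black
  CS450 gray
    CS450→CS420: CS420 black — skip
    CS120 gray
      CS120→CS420: CS420 black — skip
      CS120→CS201: CS201 black — skip
      CS230 gray
        CS230→CS201: CS201 black — skip
        CS230→CS301: CS301 black — skip
      CS230 black
    CS120 black
    CS450→CS301: CS301 black — skip
  CS450 black
  CS330→CS230: CS230 black — skip
CS330 black
CS101 gray
  CS250 gray
    CS250→CS201: CS201 black — skip
    CS250→CS301: CS301 black — skip
    CS250→CS230: CS230 black — skip
  CS250 black
  CS101→CS450: CS450 black — skip
  CS101→CS340: CS340 black — skip
CS101 black
CS210 gray
  CS210→CS120: CS120 black — skip
  CS210→CS230: CS230 black — skip
  CS401 gray
    CS401→CS450: CS450 black — skip
    CS401→CS330: CS330 black — skip
    CS310 gray
      CS310→CS301: CS301 black — skip
      CS310→CS420: CS420 black — skip
    CS310 black
  CS401 black
  CS210→CS101: CS101 black — skip
CS210 black
Every edge goes to a white or black vertex — no back edge, so the graph is acyclic.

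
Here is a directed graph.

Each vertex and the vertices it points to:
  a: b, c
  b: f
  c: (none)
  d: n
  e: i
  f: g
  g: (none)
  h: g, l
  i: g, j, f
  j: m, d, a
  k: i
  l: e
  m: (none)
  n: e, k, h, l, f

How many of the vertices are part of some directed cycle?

8

A vertex is on a directed cycle iff it belongs to a strongly connected component of size ≥ 2 (or has a self-loop).
The vertices on cycles are {d, e, h, i, j, k, l, n} — 8 in total.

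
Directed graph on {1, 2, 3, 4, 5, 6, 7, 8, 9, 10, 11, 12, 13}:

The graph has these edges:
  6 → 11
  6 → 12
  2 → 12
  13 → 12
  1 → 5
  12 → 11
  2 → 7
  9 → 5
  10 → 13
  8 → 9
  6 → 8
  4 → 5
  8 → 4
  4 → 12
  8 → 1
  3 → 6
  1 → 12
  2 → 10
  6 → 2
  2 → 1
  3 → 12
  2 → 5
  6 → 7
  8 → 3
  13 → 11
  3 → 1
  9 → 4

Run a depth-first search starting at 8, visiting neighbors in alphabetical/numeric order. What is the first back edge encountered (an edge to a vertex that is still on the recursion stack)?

6→8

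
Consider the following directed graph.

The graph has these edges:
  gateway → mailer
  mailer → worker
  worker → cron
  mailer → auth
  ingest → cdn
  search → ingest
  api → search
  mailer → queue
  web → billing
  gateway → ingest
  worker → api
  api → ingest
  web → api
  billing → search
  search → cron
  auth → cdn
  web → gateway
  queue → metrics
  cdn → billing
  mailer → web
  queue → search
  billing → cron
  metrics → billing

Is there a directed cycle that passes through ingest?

ingest is on a cycle iff ingest can reach itself via ≥1 edge.
ingest → cdn → billing → search → ingest — yes.

Yes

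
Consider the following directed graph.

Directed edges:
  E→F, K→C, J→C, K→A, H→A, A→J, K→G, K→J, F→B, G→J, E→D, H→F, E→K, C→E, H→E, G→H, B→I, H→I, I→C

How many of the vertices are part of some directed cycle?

A vertex is on a directed cycle iff it belongs to a strongly connected component of size ≥ 2 (or has a self-loop).
The vertices on cycles are {A, B, C, E, F, G, H, I, J, K} — 10 in total.

10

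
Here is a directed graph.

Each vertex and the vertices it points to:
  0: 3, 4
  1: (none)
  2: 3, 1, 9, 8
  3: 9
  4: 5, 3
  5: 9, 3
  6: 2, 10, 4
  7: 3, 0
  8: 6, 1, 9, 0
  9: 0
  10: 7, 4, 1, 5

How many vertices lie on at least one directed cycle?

A vertex is on a directed cycle iff it belongs to a strongly connected component of size ≥ 2 (or has a self-loop).
The vertices on cycles are {0, 2, 3, 4, 5, 6, 8, 9} — 8 in total.

8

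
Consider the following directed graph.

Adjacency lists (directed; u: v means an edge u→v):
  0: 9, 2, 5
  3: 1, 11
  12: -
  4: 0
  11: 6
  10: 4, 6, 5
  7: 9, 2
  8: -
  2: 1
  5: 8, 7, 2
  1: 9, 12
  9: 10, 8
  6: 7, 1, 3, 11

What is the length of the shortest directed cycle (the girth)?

2

For each vertex v, BFS finds the shortest path from v back to v.
The shortest such closed walk is 6 → 11 → 6, length 2.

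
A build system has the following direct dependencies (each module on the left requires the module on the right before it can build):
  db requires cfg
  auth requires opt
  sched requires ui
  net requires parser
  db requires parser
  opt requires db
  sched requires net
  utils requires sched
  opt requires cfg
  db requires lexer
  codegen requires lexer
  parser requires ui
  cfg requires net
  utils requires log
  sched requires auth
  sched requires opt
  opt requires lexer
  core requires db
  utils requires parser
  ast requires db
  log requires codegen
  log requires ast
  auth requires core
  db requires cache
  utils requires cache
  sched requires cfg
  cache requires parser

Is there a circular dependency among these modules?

No

DFS with white/gray/black marking, starting from cfg:
cfg gray
  net gray
    parser gray
      ui gray
      ui black
    parser black
  net black
cfg black
lexer gray
lexer black
auth gray
  core gray
    db gray
      db→parser: parser black — skip
      cache gray
        cache→parser: parser black — skip
      cache black
      db→cfg: cfg black — skip
      db→lexer: lexer black — skip
    db black
  core black
  opt gray
    opt→lexer: lexer black — skip
    opt→db: db black — skip
    opt→cfg: cfg black — skip
  opt black
auth black
log gray
  codegen gray
    codegen→lexer: lexer black — skip
  codegen black
  ast gray
    ast→db: db black — skip
  ast black
log black
sched gray
  sched→auth: auth black — skip
  sched→ui: ui black — skip
  sched→net: net black — skip
  sched→cfg: cfg black — skip
  sched→opt: opt black — skip
sched black
utils gray
  utils→parser: parser black — skip
  utils→log: log black — skip
  utils→cache: cache black — skip
  utils→sched: sched black — skip
utils black
Every edge goes to a white or black vertex — no back edge, so the graph is acyclic.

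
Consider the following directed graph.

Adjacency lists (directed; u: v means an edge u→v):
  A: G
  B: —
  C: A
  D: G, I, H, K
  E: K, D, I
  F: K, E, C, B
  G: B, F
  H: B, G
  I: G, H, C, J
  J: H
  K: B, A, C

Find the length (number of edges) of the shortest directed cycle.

For each vertex v, BFS finds the shortest path from v back to v.
The shortest such closed walk is E → D → G → F → E, length 4.

4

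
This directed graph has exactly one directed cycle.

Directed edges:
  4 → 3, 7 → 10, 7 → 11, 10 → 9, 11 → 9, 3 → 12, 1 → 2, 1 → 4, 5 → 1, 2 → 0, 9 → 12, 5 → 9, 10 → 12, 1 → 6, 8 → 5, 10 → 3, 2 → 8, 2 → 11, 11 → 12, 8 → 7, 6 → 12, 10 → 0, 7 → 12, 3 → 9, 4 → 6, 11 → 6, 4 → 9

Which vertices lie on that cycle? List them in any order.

DFS with gray/black marking from 8:
8 gray
  5 gray
    9 gray
      12 gray
      12 black
    9 black
    1 gray
      4 gray
        3 gray
          3→9: 9 black — skip
          3→12: 12 black — skip
        3 black
        6 gray
          6→12: 12 black — skip
        6 black
        4→9: 9 black — skip
      4 black
      1→6: 6 black — skip
      2 gray
        11 gray
          11→9: 9 black — skip
          11→12: 12 black — skip
          11→6: 6 black — skip
        11 black
        0 gray
        0 black
        2→8: 8 is gray → back edge
Back edge closes the cycle 8 → 5 → 1 → 2 → 8; its vertices are {1, 2, 5, 8}.

1, 2, 5, 8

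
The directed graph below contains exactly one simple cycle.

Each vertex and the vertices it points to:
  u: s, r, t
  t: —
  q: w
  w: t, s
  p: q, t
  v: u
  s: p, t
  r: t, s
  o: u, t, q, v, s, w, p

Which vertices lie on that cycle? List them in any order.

p, q, s, w

DFS with gray/black marking from p:
p gray
  q gray
    w gray
      t gray
      t black
      s gray
        s→p: p is gray → back edge
Back edge closes the cycle p → q → w → s → p; its vertices are {p, q, s, w}.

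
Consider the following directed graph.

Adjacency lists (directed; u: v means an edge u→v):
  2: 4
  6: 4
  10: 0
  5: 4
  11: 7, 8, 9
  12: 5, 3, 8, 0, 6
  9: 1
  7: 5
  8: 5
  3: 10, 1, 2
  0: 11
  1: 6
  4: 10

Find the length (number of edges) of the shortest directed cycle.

6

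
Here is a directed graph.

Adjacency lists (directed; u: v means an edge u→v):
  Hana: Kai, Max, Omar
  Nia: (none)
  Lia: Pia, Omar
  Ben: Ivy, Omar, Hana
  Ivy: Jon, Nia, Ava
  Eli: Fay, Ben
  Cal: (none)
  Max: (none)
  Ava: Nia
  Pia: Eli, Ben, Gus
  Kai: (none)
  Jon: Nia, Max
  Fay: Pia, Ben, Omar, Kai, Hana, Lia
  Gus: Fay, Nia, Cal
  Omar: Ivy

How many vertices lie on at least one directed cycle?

A vertex is on a directed cycle iff it belongs to a strongly connected component of size ≥ 2 (or has a self-loop).
The vertices on cycles are {Eli, Fay, Gus, Lia, Pia} — 5 in total.

5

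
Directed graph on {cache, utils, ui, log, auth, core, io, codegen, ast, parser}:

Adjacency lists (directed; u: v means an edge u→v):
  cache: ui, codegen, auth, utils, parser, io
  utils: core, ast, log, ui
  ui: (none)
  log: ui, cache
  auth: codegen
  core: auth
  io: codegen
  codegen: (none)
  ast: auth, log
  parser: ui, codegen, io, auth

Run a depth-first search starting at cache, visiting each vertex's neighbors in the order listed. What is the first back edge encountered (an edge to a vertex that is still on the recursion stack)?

log→cache

DFS from cache (visiting each vertex's neighbors in the order listed); mark gray on enter, black on exit:
cache gray
  ui gray
  ui black
  codegen gray
  codegen black
  auth gray
    auth→codegen: codegen black — skip
  auth black
  utils gray
    core gray
      core→auth: auth black — skip
    core black
    ast gray
      ast→auth: auth black — skip
      log gray
        log→ui: ui black — skip
        log→cache: cache is gray → back edge
First back edge: log → cache.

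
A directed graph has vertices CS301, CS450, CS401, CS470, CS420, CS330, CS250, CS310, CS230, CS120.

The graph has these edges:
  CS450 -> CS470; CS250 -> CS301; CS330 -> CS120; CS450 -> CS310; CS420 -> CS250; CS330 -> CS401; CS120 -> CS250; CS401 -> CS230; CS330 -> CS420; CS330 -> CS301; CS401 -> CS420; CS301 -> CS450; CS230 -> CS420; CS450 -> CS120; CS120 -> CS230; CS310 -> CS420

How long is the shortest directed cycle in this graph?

4

For each vertex v, BFS finds the shortest path from v back to v.
The shortest such closed walk is CS301 → CS450 → CS120 → CS250 → CS301, length 4.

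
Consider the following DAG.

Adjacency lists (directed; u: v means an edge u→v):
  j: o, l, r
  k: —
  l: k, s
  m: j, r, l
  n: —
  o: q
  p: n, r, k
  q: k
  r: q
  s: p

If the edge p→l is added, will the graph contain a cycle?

Adding p→l creates a cycle iff l can already reach p.
Path from l: l → s → p.
So l → … → p → l is a cycle.

Yes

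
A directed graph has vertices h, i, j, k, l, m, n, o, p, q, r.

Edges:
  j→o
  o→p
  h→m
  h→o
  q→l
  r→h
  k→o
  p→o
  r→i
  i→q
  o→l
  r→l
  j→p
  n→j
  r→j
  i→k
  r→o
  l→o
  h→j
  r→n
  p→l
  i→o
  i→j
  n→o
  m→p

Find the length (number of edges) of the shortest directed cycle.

2

For each vertex v, BFS finds the shortest path from v back to v.
The shortest such closed walk is p → o → p, length 2.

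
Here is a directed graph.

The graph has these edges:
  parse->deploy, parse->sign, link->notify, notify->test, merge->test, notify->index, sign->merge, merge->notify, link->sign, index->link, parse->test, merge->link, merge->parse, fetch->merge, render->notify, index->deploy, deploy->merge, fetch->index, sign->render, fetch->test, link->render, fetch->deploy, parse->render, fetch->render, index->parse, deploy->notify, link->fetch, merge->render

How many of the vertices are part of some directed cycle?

A vertex is on a directed cycle iff it belongs to a strongly connected component of size ≥ 2 (or has a self-loop).
The vertices on cycles are {link, sign, fetch, index, merge, parse, deploy, notify, render} — 9 in total.

9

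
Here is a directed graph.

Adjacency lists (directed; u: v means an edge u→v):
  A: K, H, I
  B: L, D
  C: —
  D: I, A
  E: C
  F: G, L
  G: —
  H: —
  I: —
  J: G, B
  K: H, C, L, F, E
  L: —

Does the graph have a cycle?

DFS with white/gray/black marking, starting from C:
C gray
C black
A gray
  K gray
    H gray
    H black
    K→C: C black — skip
    L gray
    L black
    F gray
      G gray
      G black
      F→L: L black — skip
    F black
    E gray
      E→C: C black — skip
    E black
  K black
  A→H: H black — skip
  I gray
  I black
A black
B gray
  B→L: L black — skip
  D gray
    D→I: I black — skip
    D→A: A black — skip
  D black
B black
J gray
  J→G: G black — skip
  J→B: B black — skip
J black
Every edge goes to a white or black vertex — no back edge, so the graph is acyclic.

No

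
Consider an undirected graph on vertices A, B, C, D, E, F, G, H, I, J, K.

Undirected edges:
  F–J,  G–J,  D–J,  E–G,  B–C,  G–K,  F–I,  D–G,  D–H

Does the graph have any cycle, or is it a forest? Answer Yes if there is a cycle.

DFS, tracking each vertex's parent; an edge to a visited non-parent vertex closes a cycle.
Start from K:
visit K (parent –)
  visit G (parent K)
    visit E (parent G)
      E–G: parent, skip
    G–K: parent, skip
    visit D (parent G)
      visit J (parent D)
        J–G: G visited and ≠ parent → cycle
Cycle: G – D – J – G.

Yes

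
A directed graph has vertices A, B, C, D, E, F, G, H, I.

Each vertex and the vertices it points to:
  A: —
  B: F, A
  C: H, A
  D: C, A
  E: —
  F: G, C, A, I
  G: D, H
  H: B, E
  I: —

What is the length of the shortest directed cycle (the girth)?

4

For each vertex v, BFS finds the shortest path from v back to v.
The shortest such closed walk is F → G → H → B → F, length 4.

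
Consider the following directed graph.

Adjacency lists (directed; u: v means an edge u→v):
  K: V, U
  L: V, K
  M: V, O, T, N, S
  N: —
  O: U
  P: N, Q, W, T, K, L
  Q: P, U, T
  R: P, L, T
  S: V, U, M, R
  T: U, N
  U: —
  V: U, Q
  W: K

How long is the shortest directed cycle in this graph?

For each vertex v, BFS finds the shortest path from v back to v.
The shortest such closed walk is S → M → S, length 2.

2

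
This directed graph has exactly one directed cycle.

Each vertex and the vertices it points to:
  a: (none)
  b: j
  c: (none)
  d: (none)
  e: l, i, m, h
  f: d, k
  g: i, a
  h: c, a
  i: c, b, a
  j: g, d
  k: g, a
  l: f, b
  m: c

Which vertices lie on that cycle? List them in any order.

DFS with gray/black marking from b:
b gray
  j gray
    g gray
      i gray
        c gray
        c black
        i→b: b is gray → back edge
Back edge closes the cycle b → j → g → i → b; its vertices are {b, g, i, j}.

b, g, i, j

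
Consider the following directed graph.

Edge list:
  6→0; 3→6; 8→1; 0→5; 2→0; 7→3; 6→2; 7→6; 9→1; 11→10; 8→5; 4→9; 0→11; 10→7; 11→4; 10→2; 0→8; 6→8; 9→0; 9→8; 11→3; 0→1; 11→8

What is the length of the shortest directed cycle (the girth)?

For each vertex v, BFS finds the shortest path from v back to v.
The shortest such closed walk is 11 → 3 → 6 → 0 → 11, length 4.

4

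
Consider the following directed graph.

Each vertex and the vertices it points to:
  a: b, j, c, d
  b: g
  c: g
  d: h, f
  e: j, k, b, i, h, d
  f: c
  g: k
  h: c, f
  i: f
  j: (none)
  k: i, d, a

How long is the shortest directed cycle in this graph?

4

For each vertex v, BFS finds the shortest path from v back to v.
The shortest such closed walk is k → a → c → g → k, length 4.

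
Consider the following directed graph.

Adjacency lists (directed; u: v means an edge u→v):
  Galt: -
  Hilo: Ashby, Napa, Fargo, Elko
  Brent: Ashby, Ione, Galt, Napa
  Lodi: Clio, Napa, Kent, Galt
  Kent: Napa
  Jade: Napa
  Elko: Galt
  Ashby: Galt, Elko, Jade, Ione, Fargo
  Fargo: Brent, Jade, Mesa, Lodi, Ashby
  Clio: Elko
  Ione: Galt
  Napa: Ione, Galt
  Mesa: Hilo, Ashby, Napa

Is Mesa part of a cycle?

Mesa is on a cycle iff Mesa can reach itself via ≥1 edge.
Mesa → Hilo → Fargo → Mesa — yes.

Yes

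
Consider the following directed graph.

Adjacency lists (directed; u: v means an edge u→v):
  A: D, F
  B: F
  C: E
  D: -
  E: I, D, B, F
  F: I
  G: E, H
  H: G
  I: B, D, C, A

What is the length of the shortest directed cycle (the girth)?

2

For each vertex v, BFS finds the shortest path from v back to v.
The shortest such closed walk is G → H → G, length 2.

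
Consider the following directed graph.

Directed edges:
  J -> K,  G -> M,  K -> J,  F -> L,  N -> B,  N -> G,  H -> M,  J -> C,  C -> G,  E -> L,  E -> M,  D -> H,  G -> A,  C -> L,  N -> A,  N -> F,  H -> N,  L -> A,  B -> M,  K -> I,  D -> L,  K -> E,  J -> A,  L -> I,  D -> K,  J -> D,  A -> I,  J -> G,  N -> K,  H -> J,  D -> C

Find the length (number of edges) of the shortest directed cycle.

2

For each vertex v, BFS finds the shortest path from v back to v.
The shortest such closed walk is J → K → J, length 2.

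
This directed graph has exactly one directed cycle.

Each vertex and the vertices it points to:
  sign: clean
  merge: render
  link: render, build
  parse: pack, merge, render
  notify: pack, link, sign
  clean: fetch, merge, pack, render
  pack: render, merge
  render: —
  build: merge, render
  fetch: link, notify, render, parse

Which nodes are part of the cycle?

sign, clean, fetch, notify

DFS with gray/black marking from clean:
clean gray
  fetch gray
    link gray
      render gray
      render black
      build gray
        merge gray
          merge→render: render black — skip
        merge black
        build→render: render black — skip
      build black
    link black
    notify gray
      pack gray
        pack→render: render black — skip
        pack→merge: merge black — skip
      pack black
      notify→link: link black — skip
      sign gray
        sign→clean: clean is gray → back edge
Back edge closes the cycle clean → fetch → notify → sign → clean; its vertices are {sign, clean, fetch, notify}.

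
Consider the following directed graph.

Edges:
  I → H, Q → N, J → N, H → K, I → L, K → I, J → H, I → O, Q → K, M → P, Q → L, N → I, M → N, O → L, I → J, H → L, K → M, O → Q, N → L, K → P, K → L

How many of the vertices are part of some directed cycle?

8

A vertex is on a directed cycle iff it belongs to a strongly connected component of size ≥ 2 (or has a self-loop).
The vertices on cycles are {H, I, J, K, M, N, O, Q} — 8 in total.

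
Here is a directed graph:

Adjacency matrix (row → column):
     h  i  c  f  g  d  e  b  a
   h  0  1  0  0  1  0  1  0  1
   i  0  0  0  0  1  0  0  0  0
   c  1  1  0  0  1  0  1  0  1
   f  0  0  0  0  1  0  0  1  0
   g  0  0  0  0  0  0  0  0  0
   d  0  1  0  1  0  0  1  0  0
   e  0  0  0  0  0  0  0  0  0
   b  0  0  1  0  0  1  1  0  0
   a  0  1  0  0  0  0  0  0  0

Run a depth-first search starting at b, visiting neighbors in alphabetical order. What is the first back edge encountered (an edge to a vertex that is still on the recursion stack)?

f→b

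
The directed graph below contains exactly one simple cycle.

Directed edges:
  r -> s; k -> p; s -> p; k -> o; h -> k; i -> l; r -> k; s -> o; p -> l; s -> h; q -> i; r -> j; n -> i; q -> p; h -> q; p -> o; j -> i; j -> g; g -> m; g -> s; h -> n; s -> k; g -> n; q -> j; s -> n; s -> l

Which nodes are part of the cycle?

g, h, j, q, s

DFS with gray/black marking from j:
j gray
  g gray
    s gray
      o gray
      o black
      k gray
        p gray
          p→o: o black — skip
          l gray
          l black
        p black
        k→o: o black — skip
      k black
      n gray
        i gray
          i→l: l black — skip
        i black
      n black
      h gray
        q gray
          q→p: p black — skip
          q→j: j is gray → back edge
Back edge closes the cycle j → g → s → h → q → j; its vertices are {g, h, j, q, s}.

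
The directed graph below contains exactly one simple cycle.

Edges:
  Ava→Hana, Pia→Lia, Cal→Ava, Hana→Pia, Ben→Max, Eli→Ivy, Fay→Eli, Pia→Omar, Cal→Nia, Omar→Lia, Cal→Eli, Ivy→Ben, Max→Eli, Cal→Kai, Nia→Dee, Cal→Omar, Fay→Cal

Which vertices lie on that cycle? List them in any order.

DFS with gray/black marking from Eli:
Eli gray
  Ivy gray
    Ben gray
      Max gray
        Max→Eli: Eli is gray → back edge
Back edge closes the cycle Eli → Ivy → Ben → Max → Eli; its vertices are {Ben, Eli, Ivy, Max}.

Ben, Eli, Ivy, Max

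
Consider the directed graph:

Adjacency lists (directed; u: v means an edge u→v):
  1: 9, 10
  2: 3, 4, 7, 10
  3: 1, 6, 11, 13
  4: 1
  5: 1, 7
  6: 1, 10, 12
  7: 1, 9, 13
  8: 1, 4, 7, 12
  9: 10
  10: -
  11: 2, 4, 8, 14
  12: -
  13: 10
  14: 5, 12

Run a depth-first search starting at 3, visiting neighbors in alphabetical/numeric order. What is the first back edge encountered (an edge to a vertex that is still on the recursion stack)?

DFS from 3 (visiting neighbors in alphabetical/numeric order); mark gray on enter, black on exit:
3 gray
  1 gray
    9 gray
      10 gray
      10 black
    9 black
    1→10: 10 black — skip
  1 black
  6 gray
    6→1: 1 black — skip
    6→10: 10 black — skip
    12 gray
    12 black
  6 black
  11 gray
    2 gray
      2→3: 3 is gray → back edge
First back edge: 2 → 3.

2->3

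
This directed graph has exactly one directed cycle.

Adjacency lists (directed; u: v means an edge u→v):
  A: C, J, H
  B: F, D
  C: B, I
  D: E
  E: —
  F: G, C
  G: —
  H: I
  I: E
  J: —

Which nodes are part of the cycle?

B, C, F

DFS with gray/black marking from C:
C gray
  B gray
    F gray
      G gray
      G black
      F→C: C is gray → back edge
Back edge closes the cycle C → B → F → C; its vertices are {B, C, F}.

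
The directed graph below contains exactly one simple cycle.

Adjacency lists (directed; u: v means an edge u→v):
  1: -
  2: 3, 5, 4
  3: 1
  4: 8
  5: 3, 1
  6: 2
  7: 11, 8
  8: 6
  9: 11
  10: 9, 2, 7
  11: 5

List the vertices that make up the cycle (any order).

2, 4, 6, 8

DFS with gray/black marking from 2:
2 gray
  3 gray
    1 gray
    1 black
  3 black
  5 gray
    5→3: 3 black — skip
    5→1: 1 black — skip
  5 black
  4 gray
    8 gray
      6 gray
        6→2: 2 is gray → back edge
Back edge closes the cycle 2 → 4 → 8 → 6 → 2; its vertices are {2, 4, 6, 8}.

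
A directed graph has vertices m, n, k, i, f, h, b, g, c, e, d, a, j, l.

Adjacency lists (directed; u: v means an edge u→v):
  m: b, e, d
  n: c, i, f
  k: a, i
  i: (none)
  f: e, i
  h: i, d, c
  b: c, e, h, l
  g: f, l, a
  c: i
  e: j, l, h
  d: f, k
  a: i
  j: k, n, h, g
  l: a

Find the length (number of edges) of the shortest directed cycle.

4

For each vertex v, BFS finds the shortest path from v back to v.
The shortest such closed walk is e → h → d → f → e, length 4.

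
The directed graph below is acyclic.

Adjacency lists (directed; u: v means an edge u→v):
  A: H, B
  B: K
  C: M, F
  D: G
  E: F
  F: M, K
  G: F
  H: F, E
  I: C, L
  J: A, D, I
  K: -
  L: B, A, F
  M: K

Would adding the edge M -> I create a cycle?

Adding M→I creates a cycle iff I can already reach M.
Path from I: I → C → M.
So I → … → M → I is a cycle.

Yes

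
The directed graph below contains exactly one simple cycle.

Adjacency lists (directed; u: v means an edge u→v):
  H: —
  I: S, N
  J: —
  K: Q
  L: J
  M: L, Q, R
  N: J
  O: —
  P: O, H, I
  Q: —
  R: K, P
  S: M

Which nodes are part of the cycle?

I, M, P, R, S

DFS with gray/black marking from R:
R gray
  K gray
    Q gray
    Q black
  K black
  P gray
    O gray
    O black
    H gray
    H black
    I gray
      S gray
        M gray
          L gray
            J gray
            J black
          L black
          M→Q: Q black — skip
          M→R: R is gray → back edge
Back edge closes the cycle R → P → I → S → M → R; its vertices are {I, M, P, R, S}.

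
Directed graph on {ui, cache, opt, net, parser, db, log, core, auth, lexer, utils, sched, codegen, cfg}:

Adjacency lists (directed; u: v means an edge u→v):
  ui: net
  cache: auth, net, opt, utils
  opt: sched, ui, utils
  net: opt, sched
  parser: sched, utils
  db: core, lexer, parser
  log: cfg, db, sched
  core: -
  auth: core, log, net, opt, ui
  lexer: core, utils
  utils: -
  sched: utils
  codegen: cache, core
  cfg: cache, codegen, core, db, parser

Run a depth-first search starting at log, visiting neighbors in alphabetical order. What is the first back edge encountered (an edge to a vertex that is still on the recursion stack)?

DFS from log (visiting neighbors in alphabetical order); mark gray on enter, black on exit:
log gray
  cfg gray
    cache gray
      auth gray
        core gray
        core black
        auth→log: log is gray → back edge
First back edge: auth → log.

auth->log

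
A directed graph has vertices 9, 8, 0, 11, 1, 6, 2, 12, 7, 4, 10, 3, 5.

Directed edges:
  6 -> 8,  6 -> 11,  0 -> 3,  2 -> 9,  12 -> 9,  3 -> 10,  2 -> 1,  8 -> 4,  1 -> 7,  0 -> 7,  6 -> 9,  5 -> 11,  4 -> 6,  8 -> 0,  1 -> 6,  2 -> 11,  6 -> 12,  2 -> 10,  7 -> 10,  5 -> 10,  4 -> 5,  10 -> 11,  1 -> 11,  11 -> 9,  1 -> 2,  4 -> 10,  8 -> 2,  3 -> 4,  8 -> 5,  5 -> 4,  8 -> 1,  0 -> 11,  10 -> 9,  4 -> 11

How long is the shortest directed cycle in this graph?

2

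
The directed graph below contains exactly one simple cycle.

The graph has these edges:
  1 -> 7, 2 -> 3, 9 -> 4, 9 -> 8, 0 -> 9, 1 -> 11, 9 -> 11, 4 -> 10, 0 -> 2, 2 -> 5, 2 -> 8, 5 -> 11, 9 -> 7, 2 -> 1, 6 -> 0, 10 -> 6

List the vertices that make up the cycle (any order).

DFS with gray/black marking from 0:
0 gray
  2 gray
    3 gray
    3 black
    5 gray
      11 gray
      11 black
    5 black
    8 gray
    8 black
    1 gray
      1→11: 11 black — skip
      7 gray
      7 black
    1 black
  2 black
  9 gray
    9→7: 7 black — skip
    4 gray
      10 gray
        6 gray
          6→0: 0 is gray → back edge
Back edge closes the cycle 0 → 9 → 4 → 10 → 6 → 0; its vertices are {0, 4, 6, 9, 10}.

0, 4, 6, 9, 10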